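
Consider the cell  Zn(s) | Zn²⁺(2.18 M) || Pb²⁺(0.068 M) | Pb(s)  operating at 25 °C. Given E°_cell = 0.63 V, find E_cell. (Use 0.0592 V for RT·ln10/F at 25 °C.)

0.585 V

Balancing electrons gives n = 2; the reaction quotient is Q = [Zn²⁺]/[Pb²⁺] = 32.1.
At 25 °C, E = E° − (0.0592/n) log Q = 0.63 − (0.0592/2)(1.506) = 0.630 − 0.045 = 0.585 V.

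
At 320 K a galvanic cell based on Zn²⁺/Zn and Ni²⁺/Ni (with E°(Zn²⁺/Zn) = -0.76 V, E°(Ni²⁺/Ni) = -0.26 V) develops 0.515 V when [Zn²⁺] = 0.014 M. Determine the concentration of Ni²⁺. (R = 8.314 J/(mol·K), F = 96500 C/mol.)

From the Nernst equation, ln Q = nF(E° − E)/RT = 2×96500×(0.50 − 0.515)/(8.314×320) = -1.088, so Q = 0.337.
With Q = [Zn²⁺]/[Ni²⁺] and the known concentrations, [Ni²⁺] in the denominator gives [Ni²⁺] = 0.042 M.

0.042 M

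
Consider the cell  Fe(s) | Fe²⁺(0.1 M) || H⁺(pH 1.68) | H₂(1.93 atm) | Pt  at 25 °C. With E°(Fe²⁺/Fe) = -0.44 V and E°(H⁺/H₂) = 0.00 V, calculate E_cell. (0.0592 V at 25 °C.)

The hydrogen couple is the cathode, so E°_cell = 0.44 V; n = 2.
[H⁺] = 10^(−1.68) = 0.021 M, and Q = [Fe²⁺]·P(H₂) / [H⁺]^2 = 442.
E = E° − (0.0592/2) log Q = 0.44 − (0.0592/2)(2.646) = 0.362 V.

0.36 V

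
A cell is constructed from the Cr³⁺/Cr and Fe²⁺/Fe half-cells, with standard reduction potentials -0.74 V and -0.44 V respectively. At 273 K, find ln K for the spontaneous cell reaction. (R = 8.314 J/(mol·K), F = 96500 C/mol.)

ln K = 76.5

E°_cell = -0.44 − (-0.74) = 0.30 V, with n = 6 electrons transferred.
At equilibrium E = 0, so the Nernst equation gives ln K = nFE°/RT = (6)(96500)(0.30)/((8.314)(273)) = 76.53.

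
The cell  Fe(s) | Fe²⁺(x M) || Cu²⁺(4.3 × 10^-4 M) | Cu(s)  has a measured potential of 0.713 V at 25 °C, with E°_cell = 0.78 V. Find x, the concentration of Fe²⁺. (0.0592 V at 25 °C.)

0.079 M

From the Nernst equation, log Q = n(E° − E)/0.0592 = 2(0.78 − 0.713)/0.0592 = 2.264, so Q = 183.
With Q = [Fe²⁺]/[Cu²⁺] and the known concentrations, [Fe²⁺] in the numerator gives [Fe²⁺] = 0.079 M.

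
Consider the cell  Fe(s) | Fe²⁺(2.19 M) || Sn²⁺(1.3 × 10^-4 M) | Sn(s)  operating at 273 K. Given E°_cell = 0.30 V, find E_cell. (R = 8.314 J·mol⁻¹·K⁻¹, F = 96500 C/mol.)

0.186 V

Balancing electrons gives n = 2; the reaction quotient is Q = [Fe²⁺]/[Sn²⁺] = 1.68 × 10^4.
E = E° − (RT/nF) ln Q = 0.30 − (8.314×273)/(2×96500) × (9.732) = 0.300 − 0.114 = 0.186 V.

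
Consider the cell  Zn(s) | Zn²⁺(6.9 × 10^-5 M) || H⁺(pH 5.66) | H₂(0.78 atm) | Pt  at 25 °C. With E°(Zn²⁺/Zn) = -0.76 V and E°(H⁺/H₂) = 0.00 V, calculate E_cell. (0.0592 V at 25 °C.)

The hydrogen couple is the cathode, so E°_cell = 0.76 V; n = 2.
[H⁺] = 10^(−5.66) = 2.2 × 10^-6 M, and Q = [Zn²⁺]·P(H₂) / [H⁺]^2 = 1.12 × 10^7.
E = E° − (0.0592/2) log Q = 0.76 − (0.0592/2)(7.051) = 0.551 V.

0.55 V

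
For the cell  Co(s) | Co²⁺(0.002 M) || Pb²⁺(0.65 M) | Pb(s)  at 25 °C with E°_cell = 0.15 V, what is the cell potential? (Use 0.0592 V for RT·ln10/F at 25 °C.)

Balancing electrons gives n = 2; the reaction quotient is Q = [Co²⁺]/[Pb²⁺] = 0.00308.
At 25 °C, E = E° − (0.0592/n) log Q = 0.15 − (0.0592/2)(-2.512) = 0.150 + 0.074 = 0.224 V.

0.224 V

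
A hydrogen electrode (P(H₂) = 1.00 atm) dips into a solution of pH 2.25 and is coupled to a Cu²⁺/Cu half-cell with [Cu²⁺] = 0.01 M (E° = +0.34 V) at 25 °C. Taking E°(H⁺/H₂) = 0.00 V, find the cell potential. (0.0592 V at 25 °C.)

The Cu²⁺/Cu couple is the cathode, so E°_cell = 0.34 V; n = 2.
[H⁺] = 10^(−2.25) = 0.0056 M, and Q = [H⁺]^2 / ([Cu²⁺]·P(H₂)) = 0.00316.
E = E° − (0.0592/2) log Q = 0.34 − (0.0592/2)(-2.500) = 0.414 V.

0.41 V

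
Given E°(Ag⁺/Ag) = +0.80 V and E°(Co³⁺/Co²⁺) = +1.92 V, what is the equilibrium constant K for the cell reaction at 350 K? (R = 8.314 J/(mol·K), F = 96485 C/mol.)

E°_cell = +1.92 − (+0.80) = 1.12 V, with n = 1 electron transferred.
At equilibrium E = 0, so the Nernst equation gives ln K = nFE°/RT = (1)(96485)(1.12)/((8.314)(350)) = 37.14.
K = e^37.14 = 1.3 × 10^16.

1.3 × 10^16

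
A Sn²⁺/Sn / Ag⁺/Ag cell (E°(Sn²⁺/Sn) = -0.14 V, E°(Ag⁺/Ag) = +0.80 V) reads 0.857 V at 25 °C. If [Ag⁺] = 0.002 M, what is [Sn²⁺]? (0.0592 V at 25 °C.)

0.0025 M

From the Nernst equation, log Q = n(E° − E)/0.0592 = 2(0.94 − 0.857)/0.0592 = 2.804, so Q = 637.
With Q = [Sn²⁺]/[Ag⁺]^2 and the known concentrations, [Sn²⁺] in the numerator gives [Sn²⁺] = 0.0025 M.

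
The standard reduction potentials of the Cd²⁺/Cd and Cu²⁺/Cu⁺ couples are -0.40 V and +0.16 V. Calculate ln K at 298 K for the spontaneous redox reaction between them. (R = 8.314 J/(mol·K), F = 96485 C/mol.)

ln K = 43.6

E°_cell = +0.16 − (-0.40) = 0.56 V, with n = 2 electrons transferred.
At equilibrium E = 0, so the Nernst equation gives ln K = nFE°/RT = (2)(96485)(0.56)/((8.314)(298)) = 43.62.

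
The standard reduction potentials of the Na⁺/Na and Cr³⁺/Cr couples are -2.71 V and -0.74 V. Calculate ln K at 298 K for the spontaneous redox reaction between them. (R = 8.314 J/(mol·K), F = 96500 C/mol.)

ln K = 230.2

E°_cell = -0.74 − (-2.71) = 1.97 V, with n = 3 electrons transferred.
At equilibrium E = 0, so the Nernst equation gives ln K = nFE°/RT = (3)(96500)(1.97)/((8.314)(298)) = 230.19.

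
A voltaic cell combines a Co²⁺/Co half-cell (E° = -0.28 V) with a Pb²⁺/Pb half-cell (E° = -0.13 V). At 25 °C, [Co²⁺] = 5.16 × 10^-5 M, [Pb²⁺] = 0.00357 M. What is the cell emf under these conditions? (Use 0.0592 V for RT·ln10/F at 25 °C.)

0.204 V

The Pb²⁺/Pb couple has the higher reduction potential and acts as the cathode, so E°_cell = -0.13 − (-0.28) = 0.15 V.
Balancing electrons gives n = 2; the reaction quotient is Q = [Co²⁺]/[Pb²⁺] = 0.0145.
At 25 °C, E = E° − (0.0592/n) log Q = 0.15 − (0.0592/2)(-1.840) = 0.150 + 0.054 = 0.204 V.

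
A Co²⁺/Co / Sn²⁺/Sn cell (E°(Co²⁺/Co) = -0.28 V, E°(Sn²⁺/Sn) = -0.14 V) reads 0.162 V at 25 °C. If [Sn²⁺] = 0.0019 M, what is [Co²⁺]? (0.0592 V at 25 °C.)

From the Nernst equation, log Q = n(E° − E)/0.0592 = 2(0.14 − 0.162)/0.0592 = -0.743, so Q = 0.181.
With Q = [Co²⁺]/[Sn²⁺] and the known concentrations, [Co²⁺] in the numerator gives [Co²⁺] = 3.4 × 10^-4 M.

3.4 × 10^-4 M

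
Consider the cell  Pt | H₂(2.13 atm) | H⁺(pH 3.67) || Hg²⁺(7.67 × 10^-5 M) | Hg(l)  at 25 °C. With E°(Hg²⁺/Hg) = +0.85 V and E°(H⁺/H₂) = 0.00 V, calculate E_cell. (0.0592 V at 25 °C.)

0.96 V

The Hg²⁺/Hg couple is the cathode, so E°_cell = 0.85 V; n = 2.
[H⁺] = 10^(−3.67) = 2.1 × 10^-4 M, and Q = [H⁺]^2 / ([Hg²⁺]·P(H₂)) = 2.8 × 10^-4.
E = E° − (0.0592/2) log Q = 0.85 − (0.0592/2)(-3.553) = 0.955 V.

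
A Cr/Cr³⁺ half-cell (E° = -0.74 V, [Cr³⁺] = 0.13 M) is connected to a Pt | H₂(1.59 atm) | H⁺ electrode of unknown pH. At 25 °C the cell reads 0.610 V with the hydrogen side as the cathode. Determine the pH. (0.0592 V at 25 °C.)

E°_cell = 0.74 V and n = 6.
log Q = n(E° − E)/0.0592 = 6×(0.74 − 0.610)/0.0592 = 13.176.
With Q = [Cr³⁺]^2·P(H₂)^3 / [H⁺]^6, solving for [H⁺] gives log[H⁺] = -2.391, so pH = 2.39.

pH = 2.39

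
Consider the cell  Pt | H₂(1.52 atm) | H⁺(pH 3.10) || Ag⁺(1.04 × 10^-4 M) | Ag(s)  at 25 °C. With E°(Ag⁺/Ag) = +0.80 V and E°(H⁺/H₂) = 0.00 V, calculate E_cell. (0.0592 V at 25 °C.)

0.75 V

The Ag⁺/Ag couple is the cathode, so E°_cell = 0.80 V; n = 2.
[H⁺] = 10^(−3.10) = 7.9 × 10^-4 M, and Q = [H⁺]^2 / ([Ag⁺]^2·P(H₂)) = 38.4.
E = E° − (0.0592/2) log Q = 0.80 − (0.0592/2)(1.584) = 0.753 V.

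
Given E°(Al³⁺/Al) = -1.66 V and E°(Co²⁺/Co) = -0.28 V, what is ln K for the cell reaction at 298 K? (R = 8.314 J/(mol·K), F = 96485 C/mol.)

E°_cell = -0.28 − (-1.66) = 1.38 V, with n = 6 electrons transferred.
At equilibrium E = 0, so the Nernst equation gives ln K = nFE°/RT = (6)(96485)(1.38)/((8.314)(298)) = 322.45.

ln K = 322.5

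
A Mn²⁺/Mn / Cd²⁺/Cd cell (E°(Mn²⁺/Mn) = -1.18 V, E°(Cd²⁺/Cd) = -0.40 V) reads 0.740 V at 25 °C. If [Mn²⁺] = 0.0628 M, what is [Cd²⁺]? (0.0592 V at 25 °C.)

From the Nernst equation, log Q = n(E° − E)/0.0592 = 2(0.78 − 0.740)/0.0592 = 1.351, so Q = 22.5.
With Q = [Mn²⁺]/[Cd²⁺] and the known concentrations, [Cd²⁺] in the denominator gives [Cd²⁺] = 0.0028 M.

0.0028 M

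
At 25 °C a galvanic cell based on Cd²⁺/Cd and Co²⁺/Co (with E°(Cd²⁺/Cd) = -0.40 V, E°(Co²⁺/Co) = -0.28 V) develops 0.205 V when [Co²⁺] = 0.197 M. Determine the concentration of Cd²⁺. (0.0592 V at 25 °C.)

2.6 × 10^-4 M

From the Nernst equation, log Q = n(E° − E)/0.0592 = 2(0.12 − 0.205)/0.0592 = -2.872, so Q = 0.00134.
With Q = [Cd²⁺]/[Co²⁺] and the known concentrations, [Cd²⁺] in the numerator gives [Cd²⁺] = 2.6 × 10^-4 M.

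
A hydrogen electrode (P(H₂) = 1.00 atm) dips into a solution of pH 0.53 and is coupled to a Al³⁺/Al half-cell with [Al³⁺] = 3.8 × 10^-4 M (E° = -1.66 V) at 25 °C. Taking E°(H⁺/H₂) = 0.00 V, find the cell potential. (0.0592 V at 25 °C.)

The hydrogen couple is the cathode, so E°_cell = 1.66 V; n = 6.
[H⁺] = 10^(−0.53) = 0.30 M, and Q = [Al³⁺]^2·P(H₂)^3 / [H⁺]^6 = 2.19 × 10^-4.
E = E° − (0.0592/6) log Q = 1.66 − (0.0592/6)(-3.660) = 1.696 V.

1.70 V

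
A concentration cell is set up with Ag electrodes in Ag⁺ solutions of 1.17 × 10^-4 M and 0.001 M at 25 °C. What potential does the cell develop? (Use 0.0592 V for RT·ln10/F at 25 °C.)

0.055 V

Both half-cells are Ag⁺/Ag, so E°_cell = 0. The concentrated side is the cathode; the cell reaction moves Ag⁺ from high to low concentration with n = 1.
Q = [Ag⁺]_dilute/[Ag⁺]_conc = 1.17 × 10^-4/0.001 = 0.117.
E = 0 − (0.0592/1) log Q = −(0.0592/1)(-0.932) = 0.0552 V.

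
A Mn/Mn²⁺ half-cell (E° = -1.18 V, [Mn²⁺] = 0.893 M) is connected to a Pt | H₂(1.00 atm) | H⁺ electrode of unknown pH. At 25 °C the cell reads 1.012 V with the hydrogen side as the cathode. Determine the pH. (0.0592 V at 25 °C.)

E°_cell = 1.18 V and n = 2.
log Q = n(E° − E)/0.0592 = 2×(1.18 − 1.012)/0.0592 = 5.676.
With Q = [Mn²⁺]·P(H₂) / [H⁺]^2, solving for [H⁺] gives log[H⁺] = -2.862, so pH = 2.86.

pH = 2.86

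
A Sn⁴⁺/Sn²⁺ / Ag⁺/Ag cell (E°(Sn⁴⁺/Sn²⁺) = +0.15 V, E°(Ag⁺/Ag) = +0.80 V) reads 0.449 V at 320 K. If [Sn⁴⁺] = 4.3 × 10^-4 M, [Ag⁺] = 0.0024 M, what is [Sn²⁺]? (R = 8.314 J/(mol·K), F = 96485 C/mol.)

3.5 × 10^-5 M

From the Nernst equation, ln Q = nF(E° − E)/RT = 2×96485×(0.65 − 0.449)/(8.314×320) = 14.579, so Q = 2.15 × 10^6.
With Q = [Sn⁴⁺]/([Sn²⁺]·[Ag⁺]^2) and the known concentrations, [Sn²⁺] in the denominator gives [Sn²⁺] = 3.5 × 10^-5 M.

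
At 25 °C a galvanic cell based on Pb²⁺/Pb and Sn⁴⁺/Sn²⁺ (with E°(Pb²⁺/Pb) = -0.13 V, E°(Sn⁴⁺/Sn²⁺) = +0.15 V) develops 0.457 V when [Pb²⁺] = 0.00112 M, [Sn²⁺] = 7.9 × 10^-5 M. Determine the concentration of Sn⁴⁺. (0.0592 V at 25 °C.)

0.084 M

From the Nernst equation, log Q = n(E° − E)/0.0592 = 2(0.28 − 0.457)/0.0592 = -5.980, so Q = 1.05 × 10^-6.
With Q = [Pb²⁺]·[Sn²⁺]/[Sn⁴⁺] and the known concentrations, [Sn⁴⁺] in the denominator gives [Sn⁴⁺] = 0.084 M.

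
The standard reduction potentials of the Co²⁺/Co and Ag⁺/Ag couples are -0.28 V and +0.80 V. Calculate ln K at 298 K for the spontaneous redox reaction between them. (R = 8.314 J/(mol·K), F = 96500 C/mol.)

E°_cell = +0.80 − (-0.28) = 1.08 V, with n = 2 electrons transferred.
At equilibrium E = 0, so the Nernst equation gives ln K = nFE°/RT = (2)(96500)(1.08)/((8.314)(298)) = 84.13.

ln K = 84.1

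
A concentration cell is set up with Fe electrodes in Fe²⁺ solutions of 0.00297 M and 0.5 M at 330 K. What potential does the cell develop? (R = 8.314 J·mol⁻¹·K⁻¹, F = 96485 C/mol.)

Both half-cells are Fe²⁺/Fe, so E°_cell = 0. The concentrated side is the cathode; the cell reaction moves Fe²⁺ from high to low concentration with n = 2.
Q = [Fe²⁺]_dilute/[Fe²⁺]_conc = 0.00297/0.5 = 0.00594.
E = 0 − (RT/nF) ln Q = −((8.314×330)/(2×96485))(-5.126) = 0.0729 V.

0.073 V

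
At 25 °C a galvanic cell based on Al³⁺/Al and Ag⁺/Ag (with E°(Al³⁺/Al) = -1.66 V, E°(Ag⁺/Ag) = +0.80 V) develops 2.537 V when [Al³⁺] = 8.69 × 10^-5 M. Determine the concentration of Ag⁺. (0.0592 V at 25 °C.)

0.89 M

From the Nernst equation, log Q = n(E° − E)/0.0592 = 3(2.46 − 2.537)/0.0592 = -3.902, so Q = 1.25 × 10^-4.
With Q = [Al³⁺]/[Ag⁺]^3 and the known concentrations, [Ag⁺]^3 in the denominator gives [Ag⁺] = 0.89 M.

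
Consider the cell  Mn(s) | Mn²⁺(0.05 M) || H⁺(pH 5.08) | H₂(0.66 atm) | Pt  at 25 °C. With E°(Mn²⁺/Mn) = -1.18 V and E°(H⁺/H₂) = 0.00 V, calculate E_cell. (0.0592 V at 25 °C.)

The hydrogen couple is the cathode, so E°_cell = 1.18 V; n = 2.
[H⁺] = 10^(−5.08) = 8.3 × 10^-6 M, and Q = [Mn²⁺]·P(H₂) / [H⁺]^2 = 4.77 × 10^8.
E = E° − (0.0592/2) log Q = 1.18 − (0.0592/2)(8.679) = 0.923 V.

0.92 V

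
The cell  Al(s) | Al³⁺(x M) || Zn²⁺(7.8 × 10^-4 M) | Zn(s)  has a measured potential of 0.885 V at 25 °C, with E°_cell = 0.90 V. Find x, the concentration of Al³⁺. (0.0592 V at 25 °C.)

From the Nernst equation, log Q = n(E° − E)/0.0592 = 6(0.90 − 0.885)/0.0592 = 1.520, so Q = 33.1.
With Q = [Al³⁺]^2/[Zn²⁺]^3 and the known concentrations, [Al³⁺]^2 in the numerator gives [Al³⁺] = 1.3 × 10^-4 M.

1.3 × 10^-4 M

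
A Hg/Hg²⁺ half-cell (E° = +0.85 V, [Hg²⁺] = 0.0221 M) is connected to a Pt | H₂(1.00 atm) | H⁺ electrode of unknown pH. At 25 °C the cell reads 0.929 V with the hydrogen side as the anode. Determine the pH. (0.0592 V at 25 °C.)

pH = 2.16

E°_cell = 0.85 V and n = 2.
log Q = n(E° − E)/0.0592 = 2×(0.85 − 0.929)/0.0592 = -2.669.
With Q = [H⁺]^2 / ([Hg²⁺]·P(H₂)), solving for [H⁺] gives log[H⁺] = -2.162, so pH = 2.16.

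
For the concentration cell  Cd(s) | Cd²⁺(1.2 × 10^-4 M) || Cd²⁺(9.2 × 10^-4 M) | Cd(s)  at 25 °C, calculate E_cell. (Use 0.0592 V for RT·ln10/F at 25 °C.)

0.026 V

Both half-cells are Cd²⁺/Cd, so E°_cell = 0. The concentrated side is the cathode; the cell reaction moves Cd²⁺ from high to low concentration with n = 2.
Q = [Cd²⁺]_dilute/[Cd²⁺]_conc = 1.2 × 10^-4/9.2 × 10^-4 = 0.130.
E = 0 − (0.0592/2) log Q = −(0.0592/2)(-0.885) = 0.0262 V.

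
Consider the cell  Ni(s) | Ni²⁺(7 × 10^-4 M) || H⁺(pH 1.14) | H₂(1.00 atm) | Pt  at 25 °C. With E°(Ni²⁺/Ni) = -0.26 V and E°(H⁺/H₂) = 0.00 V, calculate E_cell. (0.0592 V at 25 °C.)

The hydrogen couple is the cathode, so E°_cell = 0.26 V; n = 2.
[H⁺] = 10^(−1.14) = 0.072 M, and Q = [Ni²⁺]·P(H₂) / [H⁺]^2 = 0.133.
E = E° − (0.0592/2) log Q = 0.26 − (0.0592/2)(-0.875) = 0.286 V.

0.29 V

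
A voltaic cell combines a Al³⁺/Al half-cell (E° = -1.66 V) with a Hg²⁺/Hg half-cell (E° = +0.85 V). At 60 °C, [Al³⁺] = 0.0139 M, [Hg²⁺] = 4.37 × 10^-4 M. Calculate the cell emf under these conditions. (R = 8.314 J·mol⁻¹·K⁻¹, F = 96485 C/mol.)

The Hg²⁺/Hg couple has the higher reduction potential and acts as the cathode, so E°_cell = +0.85 − (-1.66) = 2.51 V.
Balancing electrons gives n = 6; the reaction quotient is Q = [Al³⁺]^2/[Hg²⁺]^3 = 2.32 × 10^6.
E = E° − (RT/nF) ln Q = 2.51 − (8.314×333)/(6×96485) × (14.655) = 2.510 − 0.070 = 2.440 V.

2.44 V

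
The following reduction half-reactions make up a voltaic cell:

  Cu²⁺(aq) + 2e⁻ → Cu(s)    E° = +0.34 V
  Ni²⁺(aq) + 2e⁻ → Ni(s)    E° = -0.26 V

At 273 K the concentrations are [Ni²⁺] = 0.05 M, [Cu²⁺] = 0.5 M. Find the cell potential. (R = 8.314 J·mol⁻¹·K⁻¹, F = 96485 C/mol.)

The Cu²⁺/Cu couple has the higher reduction potential and acts as the cathode, so E°_cell = +0.34 − (-0.26) = 0.60 V.
Balancing electrons gives n = 2; the reaction quotient is Q = [Ni²⁺]/[Cu²⁺] = 0.100.
E = E° − (RT/nF) ln Q = 0.60 − (8.314×273)/(2×96485) × (-2.303) = 0.600 + 0.027 = 0.627 V.

0.627 V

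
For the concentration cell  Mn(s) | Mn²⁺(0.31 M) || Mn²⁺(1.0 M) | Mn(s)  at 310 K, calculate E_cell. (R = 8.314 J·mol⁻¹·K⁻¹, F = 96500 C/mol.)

Both half-cells are Mn²⁺/Mn, so E°_cell = 0. The concentrated side is the cathode; the cell reaction moves Mn²⁺ from high to low concentration with n = 2.
Q = [Mn²⁺]_dilute/[Mn²⁺]_conc = 0.31/1.0 = 0.310.
E = 0 − (RT/nF) ln Q = −((8.314×310)/(2×96500))(-1.171) = 0.0156 V.

0.016 V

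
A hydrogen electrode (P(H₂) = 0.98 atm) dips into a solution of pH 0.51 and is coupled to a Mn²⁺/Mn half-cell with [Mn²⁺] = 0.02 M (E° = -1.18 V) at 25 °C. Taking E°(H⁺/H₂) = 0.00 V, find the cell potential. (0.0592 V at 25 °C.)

1.20 V

The hydrogen couple is the cathode, so E°_cell = 1.18 V; n = 2.
[H⁺] = 10^(−0.51) = 0.31 M, and Q = [Mn²⁺]·P(H₂) / [H⁺]^2 = 0.205.
E = E° − (0.0592/2) log Q = 1.18 − (0.0592/2)(-0.688) = 1.200 V.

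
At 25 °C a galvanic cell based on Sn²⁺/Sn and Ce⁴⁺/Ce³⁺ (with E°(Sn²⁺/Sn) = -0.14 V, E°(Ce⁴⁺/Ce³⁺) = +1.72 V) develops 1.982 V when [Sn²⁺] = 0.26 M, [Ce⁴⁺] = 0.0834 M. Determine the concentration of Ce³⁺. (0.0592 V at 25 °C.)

From the Nernst equation, log Q = n(E° − E)/0.0592 = 2(1.86 − 1.982)/0.0592 = -4.122, so Q = 7.56 × 10^-5.
With Q = [Sn²⁺]·[Ce³⁺]^2/[Ce⁴⁺]^2 and the known concentrations, [Ce³⁺]^2 in the numerator gives [Ce³⁺] = 0.0014 M.

0.0014 M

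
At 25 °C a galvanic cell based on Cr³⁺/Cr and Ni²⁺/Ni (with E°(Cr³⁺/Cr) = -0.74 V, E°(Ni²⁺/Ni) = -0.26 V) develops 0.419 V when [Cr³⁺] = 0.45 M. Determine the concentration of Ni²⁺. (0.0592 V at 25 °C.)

From the Nernst equation, log Q = n(E° − E)/0.0592 = 6(0.48 − 0.419)/0.0592 = 6.182, so Q = 1.52 × 10^6.
With Q = [Cr³⁺]^2/[Ni²⁺]^3 and the known concentrations, [Ni²⁺]^3 in the denominator gives [Ni²⁺] = 0.0051 M.

0.0051 M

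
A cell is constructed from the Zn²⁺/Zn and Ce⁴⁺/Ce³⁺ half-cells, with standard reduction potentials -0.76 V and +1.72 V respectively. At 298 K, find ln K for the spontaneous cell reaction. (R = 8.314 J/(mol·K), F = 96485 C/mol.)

E°_cell = +1.72 − (-0.76) = 2.48 V, with n = 2 electrons transferred.
At equilibrium E = 0, so the Nernst equation gives ln K = nFE°/RT = (2)(96485)(2.48)/((8.314)(298)) = 193.16.

ln K = 193.2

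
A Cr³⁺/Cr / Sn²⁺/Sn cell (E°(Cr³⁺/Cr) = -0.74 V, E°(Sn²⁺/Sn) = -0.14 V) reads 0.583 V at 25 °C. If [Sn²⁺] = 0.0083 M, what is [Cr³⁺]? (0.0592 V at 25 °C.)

0.0055 M

From the Nernst equation, log Q = n(E° − E)/0.0592 = 6(0.60 − 0.583)/0.0592 = 1.723, so Q = 52.8.
With Q = [Cr³⁺]^2/[Sn²⁺]^3 and the known concentrations, [Cr³⁺]^2 in the numerator gives [Cr³⁺] = 0.0055 M.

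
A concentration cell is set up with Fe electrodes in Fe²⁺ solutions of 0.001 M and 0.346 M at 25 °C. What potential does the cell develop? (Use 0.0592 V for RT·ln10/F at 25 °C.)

Both half-cells are Fe²⁺/Fe, so E°_cell = 0. The concentrated side is the cathode; the cell reaction moves Fe²⁺ from high to low concentration with n = 2.
Q = [Fe²⁺]_dilute/[Fe²⁺]_conc = 0.001/0.346 = 0.00289.
E = 0 − (0.0592/2) log Q = −(0.0592/2)(-2.539) = 0.0752 V.

0.075 V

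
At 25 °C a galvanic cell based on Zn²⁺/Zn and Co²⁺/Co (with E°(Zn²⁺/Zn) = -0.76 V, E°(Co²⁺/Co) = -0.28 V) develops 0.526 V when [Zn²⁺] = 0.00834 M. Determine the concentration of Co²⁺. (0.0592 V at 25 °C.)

From the Nernst equation, log Q = n(E° − E)/0.0592 = 2(0.48 − 0.526)/0.0592 = -1.554, so Q = 0.0279.
With Q = [Zn²⁺]/[Co²⁺] and the known concentrations, [Co²⁺] in the denominator gives [Co²⁺] = 0.3 M.

0.3 M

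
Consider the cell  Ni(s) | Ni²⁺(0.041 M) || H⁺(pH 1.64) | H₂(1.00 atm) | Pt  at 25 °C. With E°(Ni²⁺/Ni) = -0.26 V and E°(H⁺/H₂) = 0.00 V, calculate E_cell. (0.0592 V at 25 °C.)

The hydrogen couple is the cathode, so E°_cell = 0.26 V; n = 2.
[H⁺] = 10^(−1.64) = 0.023 M, and Q = [Ni²⁺]·P(H₂) / [H⁺]^2 = 78.1.
E = E° − (0.0592/2) log Q = 0.26 − (0.0592/2)(1.893) = 0.204 V.

0.20 V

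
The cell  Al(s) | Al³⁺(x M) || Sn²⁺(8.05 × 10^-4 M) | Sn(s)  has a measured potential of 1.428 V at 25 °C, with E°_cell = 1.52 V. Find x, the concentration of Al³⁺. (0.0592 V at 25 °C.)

From the Nernst equation, log Q = n(E° − E)/0.0592 = 6(1.52 − 1.428)/0.0592 = 9.324, so Q = 2.11 × 10^9.
With Q = [Al³⁺]^2/[Sn²⁺]^3 and the known concentrations, [Al³⁺]^2 in the numerator gives [Al³⁺] = 1.0 M.

1.0 M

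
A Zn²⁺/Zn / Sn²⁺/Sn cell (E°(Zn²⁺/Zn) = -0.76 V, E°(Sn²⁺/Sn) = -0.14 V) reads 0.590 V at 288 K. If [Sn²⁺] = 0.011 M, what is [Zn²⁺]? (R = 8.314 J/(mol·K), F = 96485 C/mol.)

From the Nernst equation, ln Q = nF(E° − E)/RT = 2×96485×(0.62 − 0.590)/(8.314×288) = 2.418, so Q = 11.2.
With Q = [Zn²⁺]/[Sn²⁺] and the known concentrations, [Zn²⁺] in the numerator gives [Zn²⁺] = 0.12 M.

0.12 M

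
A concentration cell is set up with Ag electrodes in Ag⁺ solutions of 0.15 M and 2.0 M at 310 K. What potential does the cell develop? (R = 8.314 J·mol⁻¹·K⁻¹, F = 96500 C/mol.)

Both half-cells are Ag⁺/Ag, so E°_cell = 0. The concentrated side is the cathode; the cell reaction moves Ag⁺ from high to low concentration with n = 1.
Q = [Ag⁺]_dilute/[Ag⁺]_conc = 0.15/2.0 = 0.0750.
E = 0 − (RT/nF) ln Q = −((8.314×310)/(1×96500))(-2.590) = 0.0692 V.

0.069 V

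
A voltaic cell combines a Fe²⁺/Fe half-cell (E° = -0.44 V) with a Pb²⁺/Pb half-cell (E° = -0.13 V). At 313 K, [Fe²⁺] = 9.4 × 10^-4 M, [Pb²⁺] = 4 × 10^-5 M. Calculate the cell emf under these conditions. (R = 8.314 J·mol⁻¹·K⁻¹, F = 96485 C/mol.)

The Pb²⁺/Pb couple has the higher reduction potential and acts as the cathode, so E°_cell = -0.13 − (-0.44) = 0.31 V.
Balancing electrons gives n = 2; the reaction quotient is Q = [Fe²⁺]/[Pb²⁺] = 23.5.
E = E° − (RT/nF) ln Q = 0.31 − (8.314×313)/(2×96485) × (3.157) = 0.310 − 0.043 = 0.267 V.

0.267 V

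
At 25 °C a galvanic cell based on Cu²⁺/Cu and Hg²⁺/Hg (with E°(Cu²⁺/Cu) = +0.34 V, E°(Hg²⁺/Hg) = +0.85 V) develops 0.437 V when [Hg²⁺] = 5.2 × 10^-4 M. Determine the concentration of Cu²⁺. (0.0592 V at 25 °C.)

From the Nernst equation, log Q = n(E° − E)/0.0592 = 2(0.51 − 0.437)/0.0592 = 2.466, so Q = 293.
With Q = [Cu²⁺]/[Hg²⁺] and the known concentrations, [Cu²⁺] in the numerator gives [Cu²⁺] = 0.15 M.

0.15 M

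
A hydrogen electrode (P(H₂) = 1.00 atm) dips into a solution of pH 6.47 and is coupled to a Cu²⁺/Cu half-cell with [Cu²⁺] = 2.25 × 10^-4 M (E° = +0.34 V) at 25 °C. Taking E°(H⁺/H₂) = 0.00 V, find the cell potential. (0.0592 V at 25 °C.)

The Cu²⁺/Cu couple is the cathode, so E°_cell = 0.34 V; n = 2.
[H⁺] = 10^(−6.47) = 3.4 × 10^-7 M, and Q = [H⁺]^2 / ([Cu²⁺]·P(H₂)) = 5.1 × 10^-10.
E = E° − (0.0592/2) log Q = 0.34 − (0.0592/2)(-9.292) = 0.615 V.

0.62 V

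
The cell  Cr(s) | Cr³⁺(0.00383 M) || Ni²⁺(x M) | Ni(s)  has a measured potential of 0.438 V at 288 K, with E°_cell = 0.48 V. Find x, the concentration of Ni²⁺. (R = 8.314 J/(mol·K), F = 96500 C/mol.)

From the Nernst equation, ln Q = nF(E° − E)/RT = 6×96500×(0.48 − 0.438)/(8.314×288) = 10.156, so Q = 2.57 × 10^4.
With Q = [Cr³⁺]^2/[Ni²⁺]^3 and the known concentrations, [Ni²⁺]^3 in the denominator gives [Ni²⁺] = 8.3 × 10^-4 M.

8.3 × 10^-4 M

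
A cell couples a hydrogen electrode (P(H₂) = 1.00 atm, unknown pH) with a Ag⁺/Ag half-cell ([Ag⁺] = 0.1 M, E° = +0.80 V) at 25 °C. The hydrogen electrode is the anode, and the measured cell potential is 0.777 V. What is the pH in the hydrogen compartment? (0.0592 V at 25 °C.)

pH = 0.61

E°_cell = 0.80 V and n = 2.
log Q = n(E° − E)/0.0592 = 2×(0.80 − 0.777)/0.0592 = 0.777.
With Q = [H⁺]^2 / ([Ag⁺]^2·P(H₂)), solving for [H⁺] gives log[H⁺] = -0.611, so pH = 0.61.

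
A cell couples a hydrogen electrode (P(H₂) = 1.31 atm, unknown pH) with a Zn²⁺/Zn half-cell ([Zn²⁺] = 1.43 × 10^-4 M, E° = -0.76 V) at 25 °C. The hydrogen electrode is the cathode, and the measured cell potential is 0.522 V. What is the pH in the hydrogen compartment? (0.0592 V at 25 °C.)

E°_cell = 0.76 V and n = 2.
log Q = n(E° − E)/0.0592 = 2×(0.76 − 0.522)/0.0592 = 8.041.
With Q = [Zn²⁺]·P(H₂) / [H⁺]^2, solving for [H⁺] gives log[H⁺] = -5.884, so pH = 5.88.

pH = 5.88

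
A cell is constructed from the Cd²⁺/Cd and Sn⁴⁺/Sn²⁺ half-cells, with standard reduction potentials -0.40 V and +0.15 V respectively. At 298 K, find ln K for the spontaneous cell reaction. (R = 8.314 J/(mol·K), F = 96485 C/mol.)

ln K = 42.8

E°_cell = +0.15 − (-0.40) = 0.55 V, with n = 2 electrons transferred.
At equilibrium E = 0, so the Nernst equation gives ln K = nFE°/RT = (2)(96485)(0.55)/((8.314)(298)) = 42.84.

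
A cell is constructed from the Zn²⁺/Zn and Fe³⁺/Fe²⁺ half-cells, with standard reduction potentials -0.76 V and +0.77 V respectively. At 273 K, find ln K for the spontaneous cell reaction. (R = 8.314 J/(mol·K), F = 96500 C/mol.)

ln K = 130.1

E°_cell = +0.77 − (-0.76) = 1.53 V, with n = 2 electrons transferred.
At equilibrium E = 0, so the Nernst equation gives ln K = nFE°/RT = (2)(96500)(1.53)/((8.314)(273)) = 130.10.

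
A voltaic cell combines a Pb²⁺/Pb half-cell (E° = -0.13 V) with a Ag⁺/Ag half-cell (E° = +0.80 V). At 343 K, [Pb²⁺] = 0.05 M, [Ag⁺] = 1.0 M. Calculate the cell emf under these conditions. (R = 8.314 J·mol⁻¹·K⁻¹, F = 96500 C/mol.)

The Ag⁺/Ag couple has the higher reduction potential and acts as the cathode, so E°_cell = +0.80 − (-0.13) = 0.93 V.
Balancing electrons gives n = 2; the reaction quotient is Q = [Pb²⁺]/[Ag⁺]^2 = 0.0500.
E = E° − (RT/nF) ln Q = 0.93 − (8.314×343)/(2×96500) × (-2.996) = 0.930 + 0.044 = 0.974 V.

0.974 V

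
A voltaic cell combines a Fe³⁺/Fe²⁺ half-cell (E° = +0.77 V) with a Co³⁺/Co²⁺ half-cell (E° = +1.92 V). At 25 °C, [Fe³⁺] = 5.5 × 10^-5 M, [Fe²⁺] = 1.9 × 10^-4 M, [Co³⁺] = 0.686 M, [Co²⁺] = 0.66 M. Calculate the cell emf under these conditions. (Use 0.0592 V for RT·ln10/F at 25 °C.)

The Co³⁺/Co²⁺ couple has the higher reduction potential and acts as the cathode, so E°_cell = +1.92 − (+0.77) = 1.15 V.
Balancing electrons gives n = 1; the reaction quotient is Q = [Fe³⁺]·[Co²⁺]/([Fe²⁺]·[Co³⁺]) = 0.279.
At 25 °C, E = E° − (0.0592/n) log Q = 1.15 − (0.0592/1)(-0.555) = 1.150 + 0.033 = 1.183 V.

1.18 V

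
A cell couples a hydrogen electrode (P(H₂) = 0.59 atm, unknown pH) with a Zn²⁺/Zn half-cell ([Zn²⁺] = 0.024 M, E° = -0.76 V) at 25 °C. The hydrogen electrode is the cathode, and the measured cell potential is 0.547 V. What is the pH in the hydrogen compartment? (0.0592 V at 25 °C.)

E°_cell = 0.76 V and n = 2.
log Q = n(E° − E)/0.0592 = 2×(0.76 − 0.547)/0.0592 = 7.196.
With Q = [Zn²⁺]·P(H₂) / [H⁺]^2, solving for [H⁺] gives log[H⁺] = -4.522, so pH = 4.52.

pH = 4.52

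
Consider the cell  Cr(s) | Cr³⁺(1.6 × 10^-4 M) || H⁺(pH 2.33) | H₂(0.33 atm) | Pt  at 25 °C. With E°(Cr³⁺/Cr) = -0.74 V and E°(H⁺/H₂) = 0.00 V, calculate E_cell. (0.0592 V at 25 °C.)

0.69 V

The hydrogen couple is the cathode, so E°_cell = 0.74 V; n = 6.
[H⁺] = 10^(−2.33) = 0.0047 M, and Q = [Cr³⁺]^2·P(H₂)^3 / [H⁺]^6 = 8.79 × 10^4.
E = E° − (0.0592/6) log Q = 0.74 − (0.0592/6)(4.944) = 0.691 V.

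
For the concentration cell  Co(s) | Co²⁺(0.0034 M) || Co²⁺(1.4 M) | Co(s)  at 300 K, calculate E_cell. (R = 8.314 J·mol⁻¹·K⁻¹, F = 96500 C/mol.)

Both half-cells are Co²⁺/Co, so E°_cell = 0. The concentrated side is the cathode; the cell reaction moves Co²⁺ from high to low concentration with n = 2.
Q = [Co²⁺]_dilute/[Co²⁺]_conc = 0.0034/1.4 = 0.00243.
E = 0 − (RT/nF) ln Q = −((8.314×300)/(2×96500))(-6.020) = 0.0778 V.

0.078 V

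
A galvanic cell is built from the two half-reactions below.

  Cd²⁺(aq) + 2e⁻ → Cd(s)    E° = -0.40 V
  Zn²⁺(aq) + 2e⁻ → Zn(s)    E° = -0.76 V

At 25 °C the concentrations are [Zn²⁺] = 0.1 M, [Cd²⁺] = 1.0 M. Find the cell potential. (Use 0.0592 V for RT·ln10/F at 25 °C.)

0.390 V

The Cd²⁺/Cd couple has the higher reduction potential and acts as the cathode, so E°_cell = -0.40 − (-0.76) = 0.36 V.
Balancing electrons gives n = 2; the reaction quotient is Q = [Zn²⁺]/[Cd²⁺] = 0.100.
At 25 °C, E = E° − (0.0592/n) log Q = 0.36 − (0.0592/2)(-1.000) = 0.360 + 0.030 = 0.390 V.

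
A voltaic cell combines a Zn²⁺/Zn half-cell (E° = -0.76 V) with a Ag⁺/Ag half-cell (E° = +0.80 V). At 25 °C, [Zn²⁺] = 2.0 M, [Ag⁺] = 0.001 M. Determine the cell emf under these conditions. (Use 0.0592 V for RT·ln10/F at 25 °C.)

The Ag⁺/Ag couple has the higher reduction potential and acts as the cathode, so E°_cell = +0.80 − (-0.76) = 1.56 V.
Balancing electrons gives n = 2; the reaction quotient is Q = [Zn²⁺]/[Ag⁺]^2 = 2 × 10^6.
At 25 °C, E = E° − (0.0592/n) log Q = 1.56 − (0.0592/2)(6.301) = 1.560 − 0.187 = 1.373 V.

1.37 V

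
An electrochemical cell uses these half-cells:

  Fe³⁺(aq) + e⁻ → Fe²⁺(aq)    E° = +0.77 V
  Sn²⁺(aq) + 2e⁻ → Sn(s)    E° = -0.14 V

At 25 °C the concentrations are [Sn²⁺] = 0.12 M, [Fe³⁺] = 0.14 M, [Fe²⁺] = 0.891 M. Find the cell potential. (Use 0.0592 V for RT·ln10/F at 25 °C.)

0.890 V

The Fe³⁺/Fe²⁺ couple has the higher reduction potential and acts as the cathode, so E°_cell = +0.77 − (-0.14) = 0.91 V.
Balancing electrons gives n = 2; the reaction quotient is Q = [Sn²⁺]·[Fe²⁺]^2/[Fe³⁺]^2 = 4.86.
At 25 °C, E = E° − (0.0592/n) log Q = 0.91 − (0.0592/2)(0.687) = 0.910 − 0.020 = 0.890 V.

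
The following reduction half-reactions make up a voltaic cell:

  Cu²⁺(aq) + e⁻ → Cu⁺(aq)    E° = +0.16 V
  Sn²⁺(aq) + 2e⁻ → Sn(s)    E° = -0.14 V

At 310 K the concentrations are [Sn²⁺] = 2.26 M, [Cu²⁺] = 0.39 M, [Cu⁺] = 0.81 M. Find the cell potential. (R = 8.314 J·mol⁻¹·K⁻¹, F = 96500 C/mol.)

0.270 V

The Cu²⁺/Cu⁺ couple has the higher reduction potential and acts as the cathode, so E°_cell = +0.16 − (-0.14) = 0.30 V.
Balancing electrons gives n = 2; the reaction quotient is Q = [Sn²⁺]·[Cu⁺]^2/[Cu²⁺]^2 = 9.75.
E = E° − (RT/nF) ln Q = 0.30 − (8.314×310)/(2×96500) × (2.277) = 0.300 − 0.030 = 0.270 V.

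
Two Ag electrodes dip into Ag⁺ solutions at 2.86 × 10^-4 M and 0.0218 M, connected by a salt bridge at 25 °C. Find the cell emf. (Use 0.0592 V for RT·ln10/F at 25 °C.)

0.11 V

Both half-cells are Ag⁺/Ag, so E°_cell = 0. The concentrated side is the cathode; the cell reaction moves Ag⁺ from high to low concentration with n = 1.
Q = [Ag⁺]_dilute/[Ag⁺]_conc = 2.86 × 10^-4/0.0218 = 0.0131.
E = 0 − (0.0592/1) log Q = −(0.0592/1)(-1.882) = 0.1114 V.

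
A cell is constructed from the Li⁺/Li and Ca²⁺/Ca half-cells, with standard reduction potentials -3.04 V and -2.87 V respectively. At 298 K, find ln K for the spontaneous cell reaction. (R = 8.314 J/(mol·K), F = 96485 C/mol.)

ln K = 13.2

E°_cell = -2.87 − (-3.04) = 0.17 V, with n = 2 electrons transferred.
At equilibrium E = 0, so the Nernst equation gives ln K = nFE°/RT = (2)(96485)(0.17)/((8.314)(298)) = 13.24.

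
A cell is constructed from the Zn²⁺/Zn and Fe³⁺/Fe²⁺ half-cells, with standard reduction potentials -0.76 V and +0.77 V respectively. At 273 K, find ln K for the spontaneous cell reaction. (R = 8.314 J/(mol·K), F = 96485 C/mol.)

E°_cell = +0.77 − (-0.76) = 1.53 V, with n = 2 electrons transferred.
At equilibrium E = 0, so the Nernst equation gives ln K = nFE°/RT = (2)(96485)(1.53)/((8.314)(273)) = 130.08.

ln K = 130.1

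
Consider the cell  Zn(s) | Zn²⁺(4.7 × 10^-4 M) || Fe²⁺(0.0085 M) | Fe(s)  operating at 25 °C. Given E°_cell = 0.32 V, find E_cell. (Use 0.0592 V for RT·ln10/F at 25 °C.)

Balancing electrons gives n = 2; the reaction quotient is Q = [Zn²⁺]/[Fe²⁺] = 0.0553.
At 25 °C, E = E° − (0.0592/n) log Q = 0.32 − (0.0592/2)(-1.257) = 0.320 + 0.037 = 0.357 V.

0.357 V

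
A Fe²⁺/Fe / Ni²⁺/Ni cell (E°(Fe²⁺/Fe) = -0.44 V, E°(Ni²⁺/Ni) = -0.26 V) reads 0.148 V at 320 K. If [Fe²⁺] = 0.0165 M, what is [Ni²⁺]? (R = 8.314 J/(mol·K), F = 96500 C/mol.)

0.0016 M

From the Nernst equation, ln Q = nF(E° − E)/RT = 2×96500×(0.18 − 0.148)/(8.314×320) = 2.321, so Q = 10.2.
With Q = [Fe²⁺]/[Ni²⁺] and the known concentrations, [Ni²⁺] in the denominator gives [Ni²⁺] = 0.0016 M.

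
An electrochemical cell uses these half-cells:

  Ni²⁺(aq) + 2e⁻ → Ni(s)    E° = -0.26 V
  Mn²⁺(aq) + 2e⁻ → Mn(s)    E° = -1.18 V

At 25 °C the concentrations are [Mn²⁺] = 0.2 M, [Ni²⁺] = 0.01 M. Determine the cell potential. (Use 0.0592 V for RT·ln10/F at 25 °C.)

The Ni²⁺/Ni couple has the higher reduction potential and acts as the cathode, so E°_cell = -0.26 − (-1.18) = 0.92 V.
Balancing electrons gives n = 2; the reaction quotient is Q = [Mn²⁺]/[Ni²⁺] = 20.0.
At 25 °C, E = E° − (0.0592/n) log Q = 0.92 − (0.0592/2)(1.301) = 0.920 − 0.039 = 0.881 V.

0.881 V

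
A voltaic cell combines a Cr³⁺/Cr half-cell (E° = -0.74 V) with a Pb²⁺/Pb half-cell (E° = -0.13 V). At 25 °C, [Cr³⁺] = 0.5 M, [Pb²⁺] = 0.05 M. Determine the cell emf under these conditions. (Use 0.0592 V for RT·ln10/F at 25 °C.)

The Pb²⁺/Pb couple has the higher reduction potential and acts as the cathode, so E°_cell = -0.13 − (-0.74) = 0.61 V.
Balancing electrons gives n = 6; the reaction quotient is Q = [Cr³⁺]^2/[Pb²⁺]^3 = 2000.
At 25 °C, E = E° − (0.0592/n) log Q = 0.61 − (0.0592/6)(3.301) = 0.610 − 0.033 = 0.577 V.

0.577 V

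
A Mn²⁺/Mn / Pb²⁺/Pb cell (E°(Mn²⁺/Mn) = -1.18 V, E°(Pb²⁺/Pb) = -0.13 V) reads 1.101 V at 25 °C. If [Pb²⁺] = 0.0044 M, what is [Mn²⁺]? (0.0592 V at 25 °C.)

8.3 × 10^-5 M

From the Nernst equation, log Q = n(E° − E)/0.0592 = 2(1.05 − 1.101)/0.0592 = -1.723, so Q = 0.0189.
With Q = [Mn²⁺]/[Pb²⁺] and the known concentrations, [Mn²⁺] in the numerator gives [Mn²⁺] = 8.3 × 10^-5 M.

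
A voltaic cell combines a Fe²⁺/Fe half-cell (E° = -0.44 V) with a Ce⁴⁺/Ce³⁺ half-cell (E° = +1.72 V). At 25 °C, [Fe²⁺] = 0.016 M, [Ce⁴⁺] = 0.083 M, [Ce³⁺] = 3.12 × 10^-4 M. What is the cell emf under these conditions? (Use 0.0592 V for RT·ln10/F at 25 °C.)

The Ce⁴⁺/Ce³⁺ couple has the higher reduction potential and acts as the cathode, so E°_cell = +1.72 − (-0.44) = 2.16 V.
Balancing electrons gives n = 2; the reaction quotient is Q = [Fe²⁺]·[Ce³⁺]^2/[Ce⁴⁺]^2 = 2.26 × 10^-7.
At 25 °C, E = E° − (0.0592/n) log Q = 2.16 − (0.0592/2)(-6.646) = 2.160 + 0.197 = 2.357 V.

2.36 V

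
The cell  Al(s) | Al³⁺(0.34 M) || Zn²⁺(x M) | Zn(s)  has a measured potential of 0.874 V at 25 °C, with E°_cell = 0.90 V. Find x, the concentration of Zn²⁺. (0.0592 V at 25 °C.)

0.064 M

From the Nernst equation, log Q = n(E° − E)/0.0592 = 6(0.90 − 0.874)/0.0592 = 2.635, so Q = 432.
With Q = [Al³⁺]^2/[Zn²⁺]^3 and the known concentrations, [Zn²⁺]^3 in the denominator gives [Zn²⁺] = 0.064 M.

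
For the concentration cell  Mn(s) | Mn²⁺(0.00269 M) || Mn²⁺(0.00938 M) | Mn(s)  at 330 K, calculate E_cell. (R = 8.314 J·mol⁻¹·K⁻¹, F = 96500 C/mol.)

0.018 V

Both half-cells are Mn²⁺/Mn, so E°_cell = 0. The concentrated side is the cathode; the cell reaction moves Mn²⁺ from high to low concentration with n = 2.
Q = [Mn²⁺]_dilute/[Mn²⁺]_conc = 0.00269/0.00938 = 0.287.
E = 0 − (RT/nF) ln Q = −((8.314×330)/(2×96500))(-1.249) = 0.0178 V.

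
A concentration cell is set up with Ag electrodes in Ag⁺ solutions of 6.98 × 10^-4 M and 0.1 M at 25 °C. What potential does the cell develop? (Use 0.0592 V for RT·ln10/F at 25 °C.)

Both half-cells are Ag⁺/Ag, so E°_cell = 0. The concentrated side is the cathode; the cell reaction moves Ag⁺ from high to low concentration with n = 1.
Q = [Ag⁺]_dilute/[Ag⁺]_conc = 6.98 × 10^-4/0.1 = 0.00698.
E = 0 − (0.0592/1) log Q = −(0.0592/1)(-2.156) = 0.1276 V.

0.13 V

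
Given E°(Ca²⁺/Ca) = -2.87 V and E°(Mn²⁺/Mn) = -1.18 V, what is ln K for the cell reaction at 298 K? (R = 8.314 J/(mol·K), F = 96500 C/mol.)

E°_cell = -1.18 − (-2.87) = 1.69 V, with n = 2 electrons transferred.
At equilibrium E = 0, so the Nernst equation gives ln K = nFE°/RT = (2)(96500)(1.69)/((8.314)(298)) = 131.65.

ln K = 131.6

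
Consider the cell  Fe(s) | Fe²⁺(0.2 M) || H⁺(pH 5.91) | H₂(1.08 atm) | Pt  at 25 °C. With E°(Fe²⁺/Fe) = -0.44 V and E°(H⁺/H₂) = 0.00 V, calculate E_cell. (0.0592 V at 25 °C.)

0.11 V

The hydrogen couple is the cathode, so E°_cell = 0.44 V; n = 2.
[H⁺] = 10^(−5.91) = 1.2 × 10^-6 M, and Q = [Fe²⁺]·P(H₂) / [H⁺]^2 = 1.43 × 10^11.
E = E° − (0.0592/2) log Q = 0.44 − (0.0592/2)(11.154) = 0.110 V.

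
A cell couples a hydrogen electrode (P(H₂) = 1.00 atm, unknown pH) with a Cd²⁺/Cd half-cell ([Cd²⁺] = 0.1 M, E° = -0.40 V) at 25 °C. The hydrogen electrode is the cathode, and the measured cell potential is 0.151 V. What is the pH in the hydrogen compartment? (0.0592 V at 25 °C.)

pH = 4.71

E°_cell = 0.40 V and n = 2.
log Q = n(E° − E)/0.0592 = 2×(0.40 − 0.151)/0.0592 = 8.412.
With Q = [Cd²⁺]·P(H₂) / [H⁺]^2, solving for [H⁺] gives log[H⁺] = -4.706, so pH = 4.71.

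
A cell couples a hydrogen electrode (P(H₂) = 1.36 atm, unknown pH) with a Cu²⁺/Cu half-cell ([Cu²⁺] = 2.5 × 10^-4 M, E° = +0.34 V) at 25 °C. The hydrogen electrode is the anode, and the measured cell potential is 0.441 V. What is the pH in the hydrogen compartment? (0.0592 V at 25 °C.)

pH = 3.44

E°_cell = 0.34 V and n = 2.
log Q = n(E° − E)/0.0592 = 2×(0.34 − 0.441)/0.0592 = -3.412.
With Q = [H⁺]^2 / ([Cu²⁺]·P(H₂)), solving for [H⁺] gives log[H⁺] = -3.440, so pH = 3.44.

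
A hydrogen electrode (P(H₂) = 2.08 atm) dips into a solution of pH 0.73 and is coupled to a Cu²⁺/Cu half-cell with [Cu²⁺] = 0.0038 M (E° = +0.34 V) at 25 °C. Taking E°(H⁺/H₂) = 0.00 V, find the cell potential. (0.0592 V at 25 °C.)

The Cu²⁺/Cu couple is the cathode, so E°_cell = 0.34 V; n = 2.
[H⁺] = 10^(−0.73) = 0.19 M, and Q = [H⁺]^2 / ([Cu²⁺]·P(H₂)) = 4.39.
E = E° − (0.0592/2) log Q = 0.34 − (0.0592/2)(0.642) = 0.321 V.

0.32 V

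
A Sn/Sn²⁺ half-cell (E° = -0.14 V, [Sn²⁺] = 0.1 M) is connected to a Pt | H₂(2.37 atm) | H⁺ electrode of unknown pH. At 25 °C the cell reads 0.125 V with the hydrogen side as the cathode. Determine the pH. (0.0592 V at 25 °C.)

E°_cell = 0.14 V and n = 2.
log Q = n(E° − E)/0.0592 = 2×(0.14 − 0.125)/0.0592 = 0.507.
With Q = [Sn²⁺]·P(H₂) / [H⁺]^2, solving for [H⁺] gives log[H⁺] = -0.566, so pH = 0.57.

pH = 0.57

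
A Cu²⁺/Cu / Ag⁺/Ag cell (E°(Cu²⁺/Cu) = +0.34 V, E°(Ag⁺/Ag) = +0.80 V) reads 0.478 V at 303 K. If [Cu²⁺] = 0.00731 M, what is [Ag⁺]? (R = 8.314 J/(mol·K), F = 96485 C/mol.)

From the Nernst equation, ln Q = nF(E° − E)/RT = 2×96485×(0.46 − 0.478)/(8.314×303) = -1.379, so Q = 0.252.
With Q = [Cu²⁺]/[Ag⁺]^2 and the known concentrations, [Ag⁺]^2 in the denominator gives [Ag⁺] = 0.17 M.

0.17 M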